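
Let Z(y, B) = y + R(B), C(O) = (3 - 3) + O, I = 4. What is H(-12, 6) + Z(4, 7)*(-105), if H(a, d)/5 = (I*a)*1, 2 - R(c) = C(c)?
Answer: -135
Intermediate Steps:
C(O) = O (C(O) = 0 + O = O)
R(c) = 2 - c
H(a, d) = 20*a (H(a, d) = 5*((4*a)*1) = 5*(4*a) = 20*a)
Z(y, B) = 2 + y - B (Z(y, B) = y + (2 - B) = 2 + y - B)
H(-12, 6) + Z(4, 7)*(-105) = 20*(-12) + (2 + 4 - 1*7)*(-105) = -240 + (2 + 4 - 7)*(-105) = -240 - 1*(-105) = -240 + 105 = -135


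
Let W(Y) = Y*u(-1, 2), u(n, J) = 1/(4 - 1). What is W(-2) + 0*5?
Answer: -⅔ ≈ -0.66667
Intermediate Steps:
u(n, J) = ⅓ (u(n, J) = 1/3 = ⅓)
W(Y) = Y/3 (W(Y) = Y*(⅓) = Y/3)
W(-2) + 0*5 = (⅓)*(-2) + 0*5 = -⅔ + 0 = -⅔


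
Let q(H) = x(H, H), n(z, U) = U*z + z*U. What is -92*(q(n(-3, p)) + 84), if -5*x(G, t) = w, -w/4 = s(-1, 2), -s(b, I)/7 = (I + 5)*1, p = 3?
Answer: -20608/5 ≈ -4121.6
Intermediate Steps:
s(b, I) = -35 - 7*I (s(b, I) = -7*(I + 5) = -7*(5 + I) = -35 - 7*I)
w = 196 (w = -4*(-35 - 7*2) = -4*(-35 - 14) = -4*(-49) = 196)
x(G, t) = -196/5 (x(G, t) = -⅕*196 = -196/5)
n(z, U) = 2*U*z (n(z, U) = U*z + U*z = 2*U*z)
q(H) = -196/5
-92*(q(n(-3, p)) + 84) = -92*(-196/5 + 84) = -92*224/5 = -20608/5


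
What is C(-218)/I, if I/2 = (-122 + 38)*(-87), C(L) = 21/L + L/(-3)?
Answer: 47461/9558864 ≈ 0.0049651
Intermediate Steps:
C(L) = 21/L - L/3 (C(L) = 21/L + L*(-⅓) = 21/L - L/3)
I = 14616 (I = 2*((-122 + 38)*(-87)) = 2*(-84*(-87)) = 2*7308 = 14616)
C(-218)/I = (21/(-218) - ⅓*(-218))/14616 = (21*(-1/218) + 218/3)*(1/14616) = (-21/218 + 218/3)*(1/14616) = (47461/654)*(1/14616) = 47461/9558864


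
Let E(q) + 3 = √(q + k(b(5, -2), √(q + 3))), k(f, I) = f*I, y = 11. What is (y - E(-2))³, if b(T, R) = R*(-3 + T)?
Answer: (14 - I*√6)³ ≈ 2492.0 - 1425.6*I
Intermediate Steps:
k(f, I) = I*f
E(q) = -3 + √(q - 4*√(3 + q)) (E(q) = -3 + √(q + √(q + 3)*(-2*(-3 + 5))) = -3 + √(q + √(3 + q)*(-2*2)) = -3 + √(q + √(3 + q)*(-4)) = -3 + √(q - 4*√(3 + q)))
(y - E(-2))³ = (11 - (-3 + √(-2 - 4*√(3 - 2))))³ = (11 - (-3 + √(-2 - 4*√1)))³ = (11 - (-3 + √(-2 - 4*1)))³ = (11 - (-3 + √(-2 - 4)))³ = (11 - (-3 + √(-6)))³ = (11 - (-3 + I*√6))³ = (11 + (3 - I*√6))³ = (14 - I*√6)³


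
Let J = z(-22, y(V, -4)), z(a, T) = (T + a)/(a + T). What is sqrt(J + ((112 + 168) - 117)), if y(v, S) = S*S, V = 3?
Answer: 2*sqrt(41) ≈ 12.806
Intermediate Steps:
y(v, S) = S**2
z(a, T) = 1 (z(a, T) = (T + a)/(T + a) = 1)
J = 1
sqrt(J + ((112 + 168) - 117)) = sqrt(1 + ((112 + 168) - 117)) = sqrt(1 + (280 - 117)) = sqrt(1 + 163) = sqrt(164) = 2*sqrt(41)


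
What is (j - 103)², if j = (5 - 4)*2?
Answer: 10201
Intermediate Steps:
j = 2 (j = 1*2 = 2)
(j - 103)² = (2 - 103)² = (-101)² = 10201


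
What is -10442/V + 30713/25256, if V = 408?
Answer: -31399031/1288056 ≈ -24.377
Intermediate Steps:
-10442/V + 30713/25256 = -10442/408 + 30713/25256 = -10442*1/408 + 30713*(1/25256) = -5221/204 + 30713/25256 = -31399031/1288056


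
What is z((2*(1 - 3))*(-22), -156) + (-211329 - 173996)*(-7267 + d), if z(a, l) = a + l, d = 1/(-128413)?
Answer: 359576523601316/128413 ≈ 2.8002e+9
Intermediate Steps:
d = -1/128413 ≈ -7.7874e-6
z((2*(1 - 3))*(-22), -156) + (-211329 - 173996)*(-7267 + d) = ((2*(1 - 3))*(-22) - 156) + (-211329 - 173996)*(-7267 - 1/128413) = ((2*(-2))*(-22) - 156) - 385325*(-933177272/128413) = (-4*(-22) - 156) + 359576532333400/128413 = (88 - 156) + 359576532333400/128413 = -68 + 359576532333400/128413 = 359576523601316/128413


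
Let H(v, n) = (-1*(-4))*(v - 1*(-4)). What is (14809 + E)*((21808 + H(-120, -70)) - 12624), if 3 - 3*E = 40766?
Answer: 31950080/3 ≈ 1.0650e+7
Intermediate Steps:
E = -40763/3 (E = 1 - ⅓*40766 = 1 - 40766/3 = -40763/3 ≈ -13588.)
H(v, n) = 16 + 4*v (H(v, n) = 4*(v + 4) = 4*(4 + v) = 16 + 4*v)
(14809 + E)*((21808 + H(-120, -70)) - 12624) = (14809 - 40763/3)*((21808 + (16 + 4*(-120))) - 12624) = 3664*((21808 + (16 - 480)) - 12624)/3 = 3664*((21808 - 464) - 12624)/3 = 3664*(21344 - 12624)/3 = (3664/3)*8720 = 31950080/3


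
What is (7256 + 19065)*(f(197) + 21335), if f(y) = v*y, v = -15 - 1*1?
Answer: 478594743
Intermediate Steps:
v = -16 (v = -15 - 1 = -16)
f(y) = -16*y
(7256 + 19065)*(f(197) + 21335) = (7256 + 19065)*(-16*197 + 21335) = 26321*(-3152 + 21335) = 26321*18183 = 478594743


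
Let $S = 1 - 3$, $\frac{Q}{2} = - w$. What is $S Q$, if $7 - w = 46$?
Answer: $-156$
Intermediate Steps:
$w = -39$ ($w = 7 - 46 = -39$)
$Q = 78$ ($Q = 2 \left(\left(-1\right) \left(-39\right)\right) = 2 \cdot 39 = 78$)
$S = -2$
$S Q = \left(-2\right) 78 = -156$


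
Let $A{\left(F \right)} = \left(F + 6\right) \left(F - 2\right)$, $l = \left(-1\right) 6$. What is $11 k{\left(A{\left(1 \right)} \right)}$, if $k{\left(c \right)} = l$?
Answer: $-66$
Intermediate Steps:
$l = -6$
$A{\left(F \right)} = \left(-2 + F\right) \left(6 + F\right)$ ($A{\left(F \right)} = \left(6 + F\right) \left(-2 + F\right) = \left(-2 + F\right) \left(6 + F\right)$)
$k{\left(c \right)} = -6$
$11 k{\left(A{\left(1 \right)} \right)} = 11 \left(-6\right) = -66$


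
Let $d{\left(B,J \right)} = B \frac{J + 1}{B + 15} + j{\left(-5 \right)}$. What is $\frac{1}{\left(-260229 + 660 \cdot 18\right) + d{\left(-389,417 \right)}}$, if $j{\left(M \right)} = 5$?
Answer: $- \frac{17}{4214457} \approx -4.0337 \cdot 10^{-6}$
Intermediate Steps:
$d{\left(B,J \right)} = 5 + \frac{B \left(1 + J\right)}{15 + B}$ ($d{\left(B,J \right)} = B \frac{J + 1}{B + 15} + 5 = B \frac{1 + J}{15 + B} + 5 = \frac{B \left(1 + J\right)}{15 + B} + 5 = 5 + \frac{B \left(1 + J\right)}{15 + B}$)
$\frac{1}{\left(-260229 + 660 \cdot 18\right) + d{\left(-389,417 \right)}} = \frac{1}{\left(-260229 + 660 \cdot 18\right) + \frac{75 + 6 \left(-389\right) - 162213}{15 - 389}} = \frac{1}{\left(-260229 + 11880\right) + \frac{75 - 2334 - 162213}{-374}} = \frac{1}{-248349 - - \frac{7476}{17}} = \frac{1}{-248349 + \frac{7476}{17}} = \frac{1}{- \frac{4214457}{17}} = - \frac{17}{4214457}$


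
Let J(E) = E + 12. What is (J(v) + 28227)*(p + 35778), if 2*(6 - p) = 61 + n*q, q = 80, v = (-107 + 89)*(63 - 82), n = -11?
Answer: 2068892847/2 ≈ 1.0344e+9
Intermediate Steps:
v = 342 (v = -18*(-19) = 342)
J(E) = 12 + E
p = 831/2 (p = 6 - (61 - 11*80)/2 = 6 - (61 - 880)/2 = 6 - ½*(-819) = 6 + 819/2 = 831/2 ≈ 415.50)
(J(v) + 28227)*(p + 35778) = ((12 + 342) + 28227)*(831/2 + 35778) = (354 + 28227)*(72387/2) = 28581*(72387/2) = 2068892847/2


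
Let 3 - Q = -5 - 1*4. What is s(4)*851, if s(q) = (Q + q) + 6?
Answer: 18722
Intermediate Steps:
Q = 12 (Q = 3 - (-5 - 1*4) = 3 - (-5 - 4) = 3 - 1*(-9) = 3 + 9 = 12)
s(q) = 18 + q (s(q) = (12 + q) + 6 = 18 + q)
s(4)*851 = (18 + 4)*851 = 22*851 = 18722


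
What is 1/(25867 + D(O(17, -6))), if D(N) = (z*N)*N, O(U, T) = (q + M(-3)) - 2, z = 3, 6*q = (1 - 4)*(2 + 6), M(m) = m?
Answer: 1/26110 ≈ 3.8299e-5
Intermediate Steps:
q = -4 (q = ((1 - 4)*(2 + 6))/6 = (-3*8)/6 = (⅙)*(-24) = -4)
O(U, T) = -9 (O(U, T) = (-4 - 3) - 2 = -7 - 2 = -9)
D(N) = 3*N² (D(N) = (3*N)*N = 3*N²)
1/(25867 + D(O(17, -6))) = 1/(25867 + 3*(-9)²) = 1/(25867 + 3*81) = 1/(25867 + 243) = 1/26110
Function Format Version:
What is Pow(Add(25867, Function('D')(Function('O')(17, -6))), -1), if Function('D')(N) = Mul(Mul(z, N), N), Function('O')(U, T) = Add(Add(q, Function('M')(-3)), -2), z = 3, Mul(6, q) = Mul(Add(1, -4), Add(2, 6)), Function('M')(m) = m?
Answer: Rational(1, 26110) ≈ 3.8299e-5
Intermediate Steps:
q = -4 (q = Mul(Rational(1, 6), Mul(Add(1, -4), Add(2, 6))) = Mul(Rational(1, 6), Mul(-3, 8)) = Mul(Rational(1, 6), -24) = -4)
Function('O')(U, T) = -9 (Function('O')(U, T) = Add(Add(-4, -3), -2) = Add(-7, -2) = -9)
Function('D')(N) = Mul(3, Pow(N, 2)) (Function('D')(N) = Mul(Mul(3, N), N) = Mul(3, Pow(N, 2)))
Pow(Add(25867, Function('D')(Function('O')(17, -6))), -1) = Pow(Add(25867, Mul(3, Pow(-9, 2))), -1) = Pow(Add(25867, Mul(3, 81)), -1) = Pow(Add(25867, 243), -1) = Pow(26110, -1) = Rational(1, 26110)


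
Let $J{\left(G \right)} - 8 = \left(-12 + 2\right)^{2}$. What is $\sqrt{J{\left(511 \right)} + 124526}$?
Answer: $\sqrt{124634} \approx 353.04$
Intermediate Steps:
$J{\left(G \right)} = 108$ ($J{\left(G \right)} = 8 + \left(-12 + 2\right)^{2} = 8 + \left(-10\right)^{2} = 8 + 100 = 108$)
$\sqrt{J{\left(511 \right)} + 124526} = \sqrt{108 + 124526} = \sqrt{124634}$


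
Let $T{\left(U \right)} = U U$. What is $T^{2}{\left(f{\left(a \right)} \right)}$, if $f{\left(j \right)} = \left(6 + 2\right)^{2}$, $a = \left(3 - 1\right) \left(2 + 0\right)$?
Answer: $16777216$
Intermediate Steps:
$a = 4$ ($a = 2 \cdot 2 = 4$)
$f{\left(j \right)} = 64$ ($f{\left(j \right)} = 8^{2} = 64$)
$T{\left(U \right)} = U^{2}$
$T^{2}{\left(f{\left(a \right)} \right)} = \left(64^{2}\right)^{2} = 4096^{2} = 16777216$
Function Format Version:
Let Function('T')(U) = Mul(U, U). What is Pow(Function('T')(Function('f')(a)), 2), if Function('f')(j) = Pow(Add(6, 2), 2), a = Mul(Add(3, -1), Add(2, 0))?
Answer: 16777216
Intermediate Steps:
a = 4 (a = Mul(2, 2) = 4)
Function('f')(j) = 64 (Function('f')(j) = Pow(8, 2) = 64)
Function('T')(U) = Pow(U, 2)
Pow(Function('T')(Function('f')(a)), 2) = Pow(Pow(64, 2), 2) = Pow(4096, 2) = 16777216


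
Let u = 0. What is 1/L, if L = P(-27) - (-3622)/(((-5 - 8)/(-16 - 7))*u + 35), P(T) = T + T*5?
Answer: -35/2048 ≈ -0.017090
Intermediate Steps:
P(T) = 6*T (P(T) = T + 5*T = 6*T)
L = -2048/35 (L = 6*(-27) - (-3622)/(((-5 - 8)/(-16 - 7))*0 + 35) = -162 - (-3622)/(-13/(-23)*0 + 35) = -162 - (-3622)/(-13*(-1/23)*0 + 35) = -162 - (-3622)/((13/23)*0 + 35) = -162 - (-3622)/(0 + 35) = -162 - (-3622)/35 = -162 - 1*(-3622/35) = -162 + 3622/35 = -2048/35 ≈ -58.514)
1/L = 1/(-2048/35) = -35/2048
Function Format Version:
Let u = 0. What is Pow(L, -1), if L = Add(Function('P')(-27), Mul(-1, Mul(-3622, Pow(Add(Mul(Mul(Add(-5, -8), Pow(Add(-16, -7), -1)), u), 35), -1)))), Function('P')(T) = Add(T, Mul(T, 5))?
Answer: Rational(-35, 2048) ≈ -0.017090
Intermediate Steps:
Function('P')(T) = Mul(6, T) (Function('P')(T) = Add(T, Mul(5, T)) = Mul(6, T))
L = Rational(-2048, 35) (L = Add(Mul(6, -27), Mul(-1, Mul(-3622, Pow(Add(Mul(Mul(Add(-5, -8), Pow(Add(-16, -7), -1)), 0), 35), -1)))) = Add(-162, Mul(-1, Mul(-3622, Pow(Add(Mul(Mul(-13, Pow(-23, -1)), 0), 35), -1)))) = Add(-162, Mul(-1, Mul(-3622, Pow(Add(Mul(Mul(-13, Rational(-1, 23)), 0), 35), -1)))) = Add(-162, Mul(-1, Mul(-3622, Pow(Add(Mul(Rational(13, 23), 0), 35), -1)))) = Add(-162, Mul(-1, Mul(-3622, Pow(Add(0, 35), -1)))) = Add(-162, Mul(-1, Mul(-3622, Pow(35, -1)))) = Add(-162, Mul(-1, Mul(-3622, Rational(1, 35)))) = Add(-162, Mul(-1, Rational(-3622, 35))) = Add(-162, Rational(3622, 35)) = Rational(-2048, 35) ≈ -58.514)
Pow(L, -1) = Pow(Rational(-2048, 35), -1) = Rational(-35, 2048)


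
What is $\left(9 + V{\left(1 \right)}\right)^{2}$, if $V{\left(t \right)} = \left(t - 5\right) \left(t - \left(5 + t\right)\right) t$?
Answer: $841$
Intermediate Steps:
$V{\left(t \right)} = t \left(25 - 5 t\right)$ ($V{\left(t \right)} = \left(-5 + t\right) \left(-5\right) t = \left(25 - 5 t\right) t = t \left(25 - 5 t\right)$)
$\left(9 + V{\left(1 \right)}\right)^{2} = \left(9 + 5 \cdot 1 \left(5 - 1\right)\right)^{2} = \left(9 + 5 \cdot 1 \cdot 4\right)^{2} = \left(9 + 20\right)^{2} = 29^{2} = 841$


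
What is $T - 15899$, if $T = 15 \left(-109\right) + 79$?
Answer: $-17455$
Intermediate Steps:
$T = -1556$ ($T = -1635 + 79 = -1556$)
$T - 15899 = -1556 - 15899 = -17455$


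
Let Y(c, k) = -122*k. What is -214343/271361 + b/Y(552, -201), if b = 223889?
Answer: 55498623883/6654314442 ≈ 8.3402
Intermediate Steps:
-214343/271361 + b/Y(552, -201) = -214343/271361 + 223889/((-122*(-201))) = -214343*1/271361 + 223889/24522 = -214343/271361 + 223889*(1/24522) = -214343/271361 + 223889/24522 = 55498623883/6654314442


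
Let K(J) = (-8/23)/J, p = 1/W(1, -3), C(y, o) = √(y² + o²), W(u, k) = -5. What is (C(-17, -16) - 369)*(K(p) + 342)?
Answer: -2917314/23 + 7906*√545/23 ≈ -1.1882e+5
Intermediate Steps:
C(y, o) = √(o² + y²)
p = -⅕ (p = 1/(-5) = -⅕ ≈ -0.20000)
K(J) = -8/(23*J) (K(J) = (-8*1/23)/J = -8/(23*J))
(C(-17, -16) - 369)*(K(p) + 342) = (√((-16)² + (-17)²) - 369)*(-8/(23*(-⅕)) + 342) = (√(256 + 289) - 369)*(-8/23*(-5) + 342) = (√545 - 369)*(40/23 + 342) = (-369 + √545)*(7906/23) = -2917314/23 + 7906*√545/23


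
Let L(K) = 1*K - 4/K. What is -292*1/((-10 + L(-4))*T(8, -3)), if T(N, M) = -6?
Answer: -146/39 ≈ -3.7436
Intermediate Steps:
L(K) = K - 4/K
-292*1/((-10 + L(-4))*T(8, -3)) = -292*(-1/(6*(-10 + (-4 - 4/(-4))))) = -292*(-1/(6*(-10 + (-4 - 4*(-¼))))) = -292*(-1/(6*(-10 + (-4 + 1)))) = -292*(-1/(6*(-10 - 3))) = -292/((-6*(-13))) = -292/78 = -292*1/78 = -146/39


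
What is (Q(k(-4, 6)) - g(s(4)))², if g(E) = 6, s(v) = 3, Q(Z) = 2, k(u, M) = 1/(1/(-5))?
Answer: 16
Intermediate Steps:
k(u, M) = -5 (k(u, M) = 1/(-⅕) = -5)
(Q(k(-4, 6)) - g(s(4)))² = (2 - 1*6)² = (2 - 6)² = (-4)² = 16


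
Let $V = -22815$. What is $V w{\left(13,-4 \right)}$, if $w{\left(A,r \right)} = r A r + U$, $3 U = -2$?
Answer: $-4730310$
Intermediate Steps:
$U = - \frac{2}{3}$ ($U = \frac{1}{3} \left(-2\right) = - \frac{2}{3} \approx -0.66667$)
$w{\left(A,r \right)} = - \frac{2}{3} + A r^{2}$ ($w{\left(A,r \right)} = r A r - \frac{2}{3} = A r r - \frac{2}{3} = A r^{2} - \frac{2}{3} = - \frac{2}{3} + A r^{2}$)
$V w{\left(13,-4 \right)} = - 22815 \left(- \frac{2}{3} + 13 \left(-4\right)^{2}\right) = - 22815 \left(- \frac{2}{3} + 13 \cdot 16\right) = - 22815 \left(- \frac{2}{3} + 208\right) = \left(-22815\right) \frac{622}{3} = -4730310$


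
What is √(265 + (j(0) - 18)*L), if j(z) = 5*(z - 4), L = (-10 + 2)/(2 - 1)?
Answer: √569 ≈ 23.854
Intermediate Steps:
L = -8 (L = -8/1 = -8*1 = -8)
j(z) = -20 + 5*z (j(z) = 5*(-4 + z) = -20 + 5*z)
√(265 + (j(0) - 18)*L) = √(265 + ((-20 + 5*0) - 18)*(-8)) = √(265 + ((-20 + 0) - 18)*(-8)) = √(265 + (-20 - 18)*(-8)) = √(265 - 38*(-8)) = √(265 + 304) = √569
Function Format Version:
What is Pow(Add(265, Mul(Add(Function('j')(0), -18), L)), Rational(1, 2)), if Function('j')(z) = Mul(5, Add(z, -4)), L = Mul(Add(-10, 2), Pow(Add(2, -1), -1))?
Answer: Pow(569, Rational(1, 2)) ≈ 23.854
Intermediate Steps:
L = -8 (L = Mul(-8, Pow(1, -1)) = Mul(-8, 1) = -8)
Function('j')(z) = Add(-20, Mul(5, z)) (Function('j')(z) = Mul(5, Add(-4, z)) = Add(-20, Mul(5, z)))
Pow(Add(265, Mul(Add(Function('j')(0), -18), L)), Rational(1, 2)) = Pow(Add(265, Mul(Add(Add(-20, Mul(5, 0)), -18), -8)), Rational(1, 2)) = Pow(Add(265, Mul(Add(Add(-20, 0), -18), -8)), Rational(1, 2)) = Pow(Add(265, Mul(Add(-20, -18), -8)), Rational(1, 2)) = Pow(Add(265, Mul(-38, -8)), Rational(1, 2)) = Pow(Add(265, 304), Rational(1, 2)) = Pow(569, Rational(1, 2))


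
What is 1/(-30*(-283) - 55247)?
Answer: -1/46757 ≈ -2.1387e-5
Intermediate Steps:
1/(-30*(-283) - 55247) = 1/(8490 - 55247) = 1/(-46757) = -1/46757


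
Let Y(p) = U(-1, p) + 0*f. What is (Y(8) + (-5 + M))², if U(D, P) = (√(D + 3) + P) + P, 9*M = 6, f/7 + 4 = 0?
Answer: 1243/9 + 70*√2/3 ≈ 171.11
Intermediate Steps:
f = -28 (f = -28 + 7*0 = -28 + 0 = -28)
M = ⅔ (M = (⅑)*6 = ⅔ ≈ 0.66667)
U(D, P) = √(3 + D) + 2*P (U(D, P) = (√(3 + D) + P) + P = (P + √(3 + D)) + P = √(3 + D) + 2*P)
Y(p) = √2 + 2*p (Y(p) = (√(3 - 1) + 2*p) + 0*(-28) = (√2 + 2*p) + 0 = √2 + 2*p)
(Y(8) + (-5 + M))² = ((√2 + 2*8) + (-5 + ⅔))² = ((√2 + 16) - 13/3)² = ((16 + √2) - 13/3)² = (35/3 + √2)²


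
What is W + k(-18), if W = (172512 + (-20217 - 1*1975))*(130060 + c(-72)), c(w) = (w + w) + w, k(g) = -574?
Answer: 19518149506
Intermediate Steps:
c(w) = 3*w (c(w) = 2*w + w = 3*w)
W = 19518150080 (W = (172512 + (-20217 - 1*1975))*(130060 + 3*(-72)) = (172512 + (-20217 - 1975))*(130060 - 216) = (172512 - 22192)*129844 = 150320*129844 = 19518150080)
W + k(-18) = 19518150080 - 574 = 19518149506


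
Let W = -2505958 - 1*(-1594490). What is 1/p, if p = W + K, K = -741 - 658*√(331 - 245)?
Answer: -912209/832088024777 + 658*√86/832088024777 ≈ -1.0890e-6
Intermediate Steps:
K = -741 - 658*√86 ≈ -6843.0
W = -911468 (W = -2505958 + 1594490 = -911468)
p = -912209 - 658*√86 (p = -911468 + (-741 - 658*√86) = -912209 - 658*√86 ≈ -9.1831e+5)
1/p = 1/(-912209 - 658*√86)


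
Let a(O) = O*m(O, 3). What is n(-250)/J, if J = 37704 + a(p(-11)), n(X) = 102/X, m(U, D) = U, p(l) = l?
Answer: -3/278125 ≈ -1.0787e-5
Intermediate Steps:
a(O) = O² (a(O) = O*O = O²)
J = 37825 (J = 37704 + (-11)² = 37704 + 121 = 37825)
n(-250)/J = (102/(-250))/37825 = (102*(-1/250))*(1/37825) = -51/125*1/37825 = -3/278125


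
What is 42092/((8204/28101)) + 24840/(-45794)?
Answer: 138179054139/958403 ≈ 1.4418e+5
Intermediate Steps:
42092/((8204/28101)) + 24840/(-45794) = 42092/((8204*(1/28101))) + 24840*(-1/45794) = 42092/(8204/28101) - 12420/22897 = 42092*(28101/8204) - 12420/22897 = 295706823/2051 - 12420/22897 = 138179054139/958403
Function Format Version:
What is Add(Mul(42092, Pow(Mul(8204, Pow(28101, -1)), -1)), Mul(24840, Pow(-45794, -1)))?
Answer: Rational(138179054139, 958403) ≈ 1.4418e+5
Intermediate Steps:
Add(Mul(42092, Pow(Mul(8204, Pow(28101, -1)), -1)), Mul(24840, Pow(-45794, -1))) = Add(Mul(42092, Pow(Mul(8204, Rational(1, 28101)), -1)), Mul(24840, Rational(-1, 45794))) = Add(Mul(42092, Pow(Rational(8204, 28101), -1)), Rational(-12420, 22897)) = Add(Mul(42092, Rational(28101, 8204)), Rational(-12420, 22897)) = Add(Rational(295706823, 2051), Rational(-12420, 22897)) = Rational(138179054139, 958403)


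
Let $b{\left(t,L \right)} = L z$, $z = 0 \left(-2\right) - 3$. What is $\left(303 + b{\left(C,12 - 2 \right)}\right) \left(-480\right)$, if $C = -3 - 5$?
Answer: $-131040$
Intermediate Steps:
$C = -8$ ($C = -3 - 5 = -8$)
$z = -3$ ($z = 0 - 3 = -3$)
$b{\left(t,L \right)} = - 3 L$ ($b{\left(t,L \right)} = L \left(-3\right) = - 3 L$)
$\left(303 + b{\left(C,12 - 2 \right)}\right) \left(-480\right) = \left(303 - 3 \left(12 - 2\right)\right) \left(-480\right) = \left(303 - 30\right) \left(-480\right) = 273 \left(-480\right) = -131040$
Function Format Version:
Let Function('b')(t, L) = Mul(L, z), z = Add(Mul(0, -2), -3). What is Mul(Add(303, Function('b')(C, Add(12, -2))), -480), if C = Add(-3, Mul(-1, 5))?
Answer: -131040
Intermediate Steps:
C = -8 (C = Add(-3, -5) = -8)
z = -3 (z = Add(0, -3) = -3)
Function('b')(t, L) = Mul(-3, L) (Function('b')(t, L) = Mul(L, -3) = Mul(-3, L))
Mul(Add(303, Function('b')(C, Add(12, -2))), -480) = Mul(Add(303, Mul(-3, Add(12, -2))), -480) = Mul(Add(303, Mul(-3, 10)), -480) = Mul(Add(303, -30), -480) = Mul(273, -480) = -131040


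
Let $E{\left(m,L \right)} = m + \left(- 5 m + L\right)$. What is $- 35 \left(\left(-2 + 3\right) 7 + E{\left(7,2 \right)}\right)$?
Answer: $665$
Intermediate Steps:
$E{\left(m,L \right)} = L - 4 m$ ($E{\left(m,L \right)} = m + \left(L - 5 m\right) = L - 4 m$)
$- 35 \left(\left(-2 + 3\right) 7 + E{\left(7,2 \right)}\right) = - 35 \left(\left(-2 + 3\right) 7 + \left(2 - 28\right)\right) = - 35 \left(1 \cdot 7 + \left(2 - 28\right)\right) = - 35 \left(7 - 26\right) = \left(-35\right) \left(-19\right) = 665$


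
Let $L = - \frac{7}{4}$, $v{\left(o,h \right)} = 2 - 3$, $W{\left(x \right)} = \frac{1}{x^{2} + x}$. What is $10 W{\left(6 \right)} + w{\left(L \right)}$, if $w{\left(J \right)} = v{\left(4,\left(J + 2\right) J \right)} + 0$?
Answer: $- \frac{16}{21} \approx -0.7619$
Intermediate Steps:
$W{\left(x \right)} = \frac{1}{x + x^{2}}$
$v{\left(o,h \right)} = -1$
$L = - \frac{7}{4}$ ($L = \left(-7\right) \frac{1}{4} = - \frac{7}{4} \approx -1.75$)
$w{\left(J \right)} = -1$ ($w{\left(J \right)} = -1 + 0 = -1$)
$10 W{\left(6 \right)} + w{\left(L \right)} = 10 \frac{1}{6 \left(1 + 6\right)} - 1 = 10 \frac{1}{6 \cdot 7} - 1 = 10 \cdot \frac{1}{6} \cdot \frac{1}{7} - 1 = 10 \cdot \frac{1}{42} - 1 = \frac{5}{21} - 1 = - \frac{16}{21}$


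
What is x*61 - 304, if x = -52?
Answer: -3476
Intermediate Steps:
x*61 - 304 = -52*61 - 304 = -3172 - 304 = -3476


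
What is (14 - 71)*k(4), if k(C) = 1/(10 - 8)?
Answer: -57/2 ≈ -28.500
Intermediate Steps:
k(C) = ½ (k(C) = 1/2 = ½)
(14 - 71)*k(4) = (14 - 71)*(½) = -57*½ = -57/2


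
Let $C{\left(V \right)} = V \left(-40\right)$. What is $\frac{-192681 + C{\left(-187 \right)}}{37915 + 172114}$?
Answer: $- \frac{185201}{210029} \approx -0.88179$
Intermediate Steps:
$C{\left(V \right)} = - 40 V$
$\frac{-192681 + C{\left(-187 \right)}}{37915 + 172114} = \frac{-192681 - -7480}{37915 + 172114} = \frac{-192681 + 7480}{210029} = \left(-185201\right) \frac{1}{210029} = - \frac{185201}{210029}$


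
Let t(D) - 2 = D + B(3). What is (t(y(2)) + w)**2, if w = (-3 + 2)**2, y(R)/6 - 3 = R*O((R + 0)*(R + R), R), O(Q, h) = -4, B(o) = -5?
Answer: 1024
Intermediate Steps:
y(R) = 18 - 24*R (y(R) = 18 + 6*(R*(-4)) = 18 + 6*(-4*R) = 18 - 24*R)
w = 1 (w = (-1)**2 = 1)
t(D) = -3 + D (t(D) = 2 + (D - 5) = 2 + (-5 + D) = -3 + D)
(t(y(2)) + w)**2 = ((-3 + (18 - 24*2)) + 1)**2 = ((-3 + (18 - 48)) + 1)**2 = ((-3 - 30) + 1)**2 = (-33 + 1)**2 = (-32)**2 = 1024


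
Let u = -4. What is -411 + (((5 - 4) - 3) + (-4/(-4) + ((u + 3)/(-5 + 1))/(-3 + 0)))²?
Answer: -59015/144 ≈ -409.83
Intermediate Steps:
-411 + (((5 - 4) - 3) + (-4/(-4) + ((u + 3)/(-5 + 1))/(-3 + 0)))² = -411 + (((5 - 4) - 3) + (-4/(-4) + ((-4 + 3)/(-5 + 1))/(-3 + 0)))² = -411 + ((1 - 3) + (-4*(-¼) - 1/(-4)/(-3)))² = -411 + (-2 + (1 - 1*(-¼)*(-⅓)))² = -411 + (-2 + (1 + (¼)*(-⅓)))² = -411 + (-2 + (1 - 1/12))² = -411 + (-2 + 11/12)² = -411 + (-13/12)² = -411 + 169/144 = -59015/144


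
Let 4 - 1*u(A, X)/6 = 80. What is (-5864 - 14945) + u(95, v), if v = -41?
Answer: -21265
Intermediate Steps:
u(A, X) = -456 (u(A, X) = 24 - 6*80 = 24 - 480 = -456)
(-5864 - 14945) + u(95, v) = (-5864 - 14945) - 456 = -20809 - 456 = -21265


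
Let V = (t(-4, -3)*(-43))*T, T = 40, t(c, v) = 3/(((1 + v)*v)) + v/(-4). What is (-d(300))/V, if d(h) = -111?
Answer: -111/2150 ≈ -0.051628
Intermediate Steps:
t(c, v) = -v/4 + 3/(v*(1 + v)) (t(c, v) = 3/((v*(1 + v))) + v*(-1/4) = 3*(1/(v*(1 + v))) - v/4 = 3/(v*(1 + v)) - v/4 = -v/4 + 3/(v*(1 + v)))
V = -2150 (V = (((1/4)*(12 - 1*(-3)**2 - 1*(-3)**3)/(-3*(1 - 3)))*(-43))*40 = (((1/4)*(-1/3)*(12 - 1*9 - 1*(-27))/(-2))*(-43))*40 = (((1/4)*(-1/3)*(-1/2)*(12 - 9 + 27))*(-43))*40 = (((1/4)*(-1/3)*(-1/2)*30)*(-43))*40 = ((5/4)*(-43))*40 = -215/4*40 = -2150)
(-d(300))/V = -1*(-111)/(-2150) = 111*(-1/2150) = -111/2150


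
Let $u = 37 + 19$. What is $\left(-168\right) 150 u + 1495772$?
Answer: $84572$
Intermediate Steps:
$u = 56$
$\left(-168\right) 150 u + 1495772 = \left(-168\right) 150 \cdot 56 + 1495772 = \left(-25200\right) 56 + 1495772 = -1411200 + 1495772 = 84572$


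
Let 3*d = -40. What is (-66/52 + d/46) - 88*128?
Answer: -20210413/1794 ≈ -11266.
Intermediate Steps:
d = -40/3 (d = (⅓)*(-40) = -40/3 ≈ -13.333)
(-66/52 + d/46) - 88*128 = (-66/52 - 40/3/46) - 88*128 = (-66*1/52 - 40/3*1/46) - 11264 = (-33/26 - 20/69) - 11264 = -2797/1794 - 11264 = -20210413/1794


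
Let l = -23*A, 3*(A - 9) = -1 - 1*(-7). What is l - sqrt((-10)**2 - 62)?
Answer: -253 - sqrt(38) ≈ -259.16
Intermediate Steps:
A = 11 (A = 9 + (-1 - 1*(-7))/3 = 9 + (-1 + 7)/3 = 9 + (1/3)*6 = 9 + 2 = 11)
l = -253 (l = -23*11 = -253)
l - sqrt((-10)**2 - 62) = -253 - sqrt((-10)**2 - 62) = -253 - sqrt(100 - 62) = -253 - sqrt(38)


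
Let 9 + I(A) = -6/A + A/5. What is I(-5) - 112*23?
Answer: -12924/5 ≈ -2584.8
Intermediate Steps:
I(A) = -9 - 6/A + A/5 (I(A) = -9 + (-6/A + A/5) = -9 - 6/A + A/5)
I(-5) - 112*23 = (-9 - 6/(-5) + (⅕)*(-5)) - 112*23 = (-9 - 6*(-⅕) - 1) - 2576 = (-9 + 6/5 - 1) - 2576 = -44/5 - 2576 = -12924/5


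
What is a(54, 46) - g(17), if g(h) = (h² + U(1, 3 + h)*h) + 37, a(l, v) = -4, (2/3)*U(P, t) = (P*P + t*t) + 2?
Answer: -21213/2 ≈ -10607.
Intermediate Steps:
U(P, t) = 3 + 3*P²/2 + 3*t²/2 (U(P, t) = 3*((P*P + t*t) + 2)/2 = 3*((P² + t²) + 2)/2 = 3*(2 + P² + t²)/2 = 3 + 3*P²/2 + 3*t²/2)
g(h) = 37 + h² + h*(9/2 + 3*(3 + h)²/2) (g(h) = (h² + (3 + (3/2)*1² + 3*(3 + h)²/2)*h) + 37 = (h² + (3 + (3/2)*1 + 3*(3 + h)²/2)*h) + 37 = (h² + (3 + 3/2 + 3*(3 + h)²/2)*h) + 37 = (h² + (9/2 + 3*(3 + h)²/2)*h) + 37 = (h² + h*(9/2 + 3*(3 + h)²/2)) + 37 = 37 + h² + h*(9/2 + 3*(3 + h)²/2))
a(54, 46) - g(17) = -4 - (37 + 10*17² + 18*17 + (3/2)*17³) = -4 - (37 + 10*289 + 306 + (3/2)*4913) = -4 - (37 + 2890 + 306 + 14739/2) = -4 - 1*21205/2 = -4 - 21205/2 = -21213/2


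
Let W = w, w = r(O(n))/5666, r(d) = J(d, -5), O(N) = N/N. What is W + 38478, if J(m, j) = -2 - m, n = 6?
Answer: 218016345/5666 ≈ 38478.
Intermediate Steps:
O(N) = 1
r(d) = -2 - d
w = -3/5666 (w = (-2 - 1*1)/5666 = (-2 - 1)*(1/5666) = -3*1/5666 = -3/5666 ≈ -0.00052947)
W = -3/5666 ≈ -0.00052947
W + 38478 = -3/5666 + 38478 = 218016345/5666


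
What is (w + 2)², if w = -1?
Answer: 1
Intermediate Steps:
(w + 2)² = (-1 + 2)² = 1² = 1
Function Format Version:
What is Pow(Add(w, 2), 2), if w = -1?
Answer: 1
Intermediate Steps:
Pow(Add(w, 2), 2) = Pow(Add(-1, 2), 2) = Pow(1, 2) = 1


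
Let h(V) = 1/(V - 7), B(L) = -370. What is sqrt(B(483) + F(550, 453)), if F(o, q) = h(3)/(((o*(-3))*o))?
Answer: I*sqrt(4029299997)/3300 ≈ 19.235*I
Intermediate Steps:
h(V) = 1/(-7 + V)
F(o, q) = 1/(12*o**2) (F(o, q) = 1/((-7 + 3)*(((o*(-3))*o))) = 1/((-4)*(((-3*o)*o))) = -(-1/(3*o**2))/4 = -(-1)/(12*o**2) = 1/(12*o**2))
sqrt(B(483) + F(550, 453)) = sqrt(-370 + (1/12)/550**2) = sqrt(-370 + (1/12)*(1/302500)) = sqrt(-370 + 1/3630000) = sqrt(-1343099999/3630000) = I*sqrt(4029299997)/3300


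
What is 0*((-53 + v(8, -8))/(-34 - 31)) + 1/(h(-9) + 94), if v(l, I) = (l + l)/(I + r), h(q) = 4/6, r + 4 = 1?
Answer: 3/284 ≈ 0.010563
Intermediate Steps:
r = -3 (r = -4 + 1 = -3)
h(q) = 2/3 (h(q) = 4*(1/6) = 2/3)
v(l, I) = 2*l/(-3 + I) (v(l, I) = (l + l)/(I - 3) = (2*l)/(-3 + I) = 2*l/(-3 + I))
0*((-53 + v(8, -8))/(-34 - 31)) + 1/(h(-9) + 94) = 0*((-53 + 2*8/(-3 - 8))/(-34 - 31)) + 1/(2/3 + 94) = 0*((-53 + 2*8/(-11))/(-65)) + 1/(284/3) = 0*((-53 + 2*8*(-1/11))*(-1/65)) + 3/284 = 0*((-53 - 16/11)*(-1/65)) + 3/284 = 0*(-599/11*(-1/65)) + 3/284 = 0*(599/715) + 3/284 = 0 + 3/284 = 3/284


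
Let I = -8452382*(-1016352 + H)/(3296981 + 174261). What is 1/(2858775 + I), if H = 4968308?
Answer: -1735621/11739970955321 ≈ -1.4784e-7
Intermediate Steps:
I = -16701720879596/1735621 (I = -8452382*(-1016352 + 4968308)/(3296981 + 174261) = -8452382/(3471242/3951956) = -8452382/(3471242*(1/3951956)) = -8452382/1735621/1975978 = -8452382*1975978/1735621 = -16701720879596/1735621 ≈ -9.6229e+6)
1/(2858775 + I) = 1/(2858775 - 16701720879596/1735621) = 1/(-11739970955321/1735621) = -1735621/11739970955321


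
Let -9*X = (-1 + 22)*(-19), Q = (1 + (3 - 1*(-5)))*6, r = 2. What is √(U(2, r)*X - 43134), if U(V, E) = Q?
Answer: 2*I*√10185 ≈ 201.84*I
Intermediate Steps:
Q = 54 (Q = (1 + (3 + 5))*6 = (1 + 8)*6 = 9*6 = 54)
U(V, E) = 54
X = 133/3 (X = -(-1 + 22)*(-19)/9 = -7*(-19)/3 = -⅑*(-399) = 133/3 ≈ 44.333)
√(U(2, r)*X - 43134) = √(54*(133/3) - 43134) = √(2394 - 43134) = √(-40740) = 2*I*√10185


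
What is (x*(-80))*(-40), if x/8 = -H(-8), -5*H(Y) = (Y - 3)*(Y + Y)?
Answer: 901120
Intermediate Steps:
H(Y) = -2*Y*(-3 + Y)/5 (H(Y) = -(Y - 3)*(Y + Y)/5 = -(-3 + Y)*2*Y/5 = -2*Y*(-3 + Y)/5)
x = 1408/5 (x = 8*(-2*(-8)*(3 - 1*(-8))/5) = 8*(-2*(-8)*(3 + 8)/5) = 8*(-2*(-8)*11/5) = 8*(-1*(-176/5)) = 8*(176/5) = 1408/5 ≈ 281.60)
(x*(-80))*(-40) = ((1408/5)*(-80))*(-40) = -22528*(-40) = 901120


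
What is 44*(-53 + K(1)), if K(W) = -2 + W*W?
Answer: -2376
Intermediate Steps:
K(W) = -2 + W²
44*(-53 + K(1)) = 44*(-53 + (-2 + 1²)) = 44*(-53 + (-2 + 1)) = 44*(-53 - 1) = 44*(-54) = -2376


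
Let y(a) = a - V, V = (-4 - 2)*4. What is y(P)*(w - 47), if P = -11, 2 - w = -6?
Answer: -507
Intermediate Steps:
w = 8 (w = 2 - 1*(-6) = 2 + 6 = 8)
V = -24 (V = -6*4 = -24)
y(a) = 24 + a (y(a) = a - 1*(-24) = a + 24 = 24 + a)
y(P)*(w - 47) = (24 - 11)*(8 - 47) = 13*(-39) = -507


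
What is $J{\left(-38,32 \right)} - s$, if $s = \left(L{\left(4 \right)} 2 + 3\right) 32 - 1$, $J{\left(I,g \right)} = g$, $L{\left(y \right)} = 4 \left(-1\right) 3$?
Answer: $705$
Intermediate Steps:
$L{\left(y \right)} = -12$ ($L{\left(y \right)} = \left(-4\right) 3 = -12$)
$s = -673$ ($s = \left(\left(-12\right) 2 + 3\right) 32 - 1 = \left(-24 + 3\right) 32 - 1 = \left(-21\right) 32 - 1 = -672 - 1 = -673$)
$J{\left(-38,32 \right)} - s = 32 - -673 = 32 + 673 = 705$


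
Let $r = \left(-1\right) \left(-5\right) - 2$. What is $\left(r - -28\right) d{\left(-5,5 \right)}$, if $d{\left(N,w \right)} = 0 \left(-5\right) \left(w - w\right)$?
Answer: $0$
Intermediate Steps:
$r = 3$ ($r = 5 - 2 = 3$)
$d{\left(N,w \right)} = 0$ ($d{\left(N,w \right)} = 0 \cdot 0 = 0$)
$\left(r - -28\right) d{\left(-5,5 \right)} = \left(3 - -28\right) 0 = \left(3 + 28\right) 0 = 31 \cdot 0 = 0$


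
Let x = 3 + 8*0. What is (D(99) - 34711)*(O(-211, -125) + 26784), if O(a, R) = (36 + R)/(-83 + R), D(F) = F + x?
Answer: -192812311049/208 ≈ -9.2698e+8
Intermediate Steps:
x = 3 (x = 3 + 0 = 3)
D(F) = 3 + F (D(F) = F + 3 = 3 + F)
O(a, R) = (36 + R)/(-83 + R)
(D(99) - 34711)*(O(-211, -125) + 26784) = ((3 + 99) - 34711)*((36 - 125)/(-83 - 125) + 26784) = (102 - 34711)*(-89/(-208) + 26784) = -34609*(-1/208*(-89) + 26784) = -34609*(89/208 + 26784) = -34609*5571161/208 = -192812311049/208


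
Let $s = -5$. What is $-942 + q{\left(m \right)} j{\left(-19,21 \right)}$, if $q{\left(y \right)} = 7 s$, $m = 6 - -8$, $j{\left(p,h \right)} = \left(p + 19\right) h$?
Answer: $-942$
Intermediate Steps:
$j{\left(p,h \right)} = h \left(19 + p\right)$ ($j{\left(p,h \right)} = \left(19 + p\right) h = h \left(19 + p\right)$)
$m = 14$ ($m = 6 + 8 = 14$)
$q{\left(y \right)} = -35$ ($q{\left(y \right)} = 7 \left(-5\right) = -35$)
$-942 + q{\left(m \right)} j{\left(-19,21 \right)} = -942 - 35 \cdot 21 \left(19 - 19\right) = -942 - 35 \cdot 21 \cdot 0 = -942 - 0 = -942 + 0 = -942$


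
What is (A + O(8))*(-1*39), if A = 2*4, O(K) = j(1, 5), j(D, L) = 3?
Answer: -429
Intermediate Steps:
O(K) = 3
A = 8
(A + O(8))*(-1*39) = (8 + 3)*(-1*39) = 11*(-39) = -429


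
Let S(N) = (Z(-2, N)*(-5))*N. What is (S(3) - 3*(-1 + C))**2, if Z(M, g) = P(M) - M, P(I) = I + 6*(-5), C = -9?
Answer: 230400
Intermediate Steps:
P(I) = -30 + I (P(I) = I - 30 = -30 + I)
Z(M, g) = -30 (Z(M, g) = (-30 + M) - M = -30)
S(N) = 150*N (S(N) = (-30*(-5))*N = 150*N)
(S(3) - 3*(-1 + C))**2 = (150*3 - 3*(-1 - 9))**2 = (450 - 3*(-10))**2 = (450 + 30)**2 = 480**2 = 230400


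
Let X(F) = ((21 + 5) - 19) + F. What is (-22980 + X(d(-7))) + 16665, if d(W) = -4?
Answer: -6312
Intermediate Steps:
X(F) = 7 + F (X(F) = (26 - 19) + F = 7 + F)
(-22980 + X(d(-7))) + 16665 = (-22980 + (7 - 4)) + 16665 = (-22980 + 3) + 16665 = -22977 + 16665 = -6312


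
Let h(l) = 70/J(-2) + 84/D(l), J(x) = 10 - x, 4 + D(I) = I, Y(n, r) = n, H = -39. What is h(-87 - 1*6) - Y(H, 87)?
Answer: 25589/582 ≈ 43.967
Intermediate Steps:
D(I) = -4 + I
h(l) = 35/6 + 84/(-4 + l) (h(l) = 70/(10 - 1*(-2)) + 84/(-4 + l) = 70/(10 + 2) + 84/(-4 + l) = 70/12 + 84/(-4 + l) = 70*(1/12) + 84/(-4 + l) = 35/6 + 84/(-4 + l))
h(-87 - 1*6) - Y(H, 87) = 7*(52 + 5*(-87 - 1*6))/(6*(-4 + (-87 - 1*6))) - 1*(-39) = 7*(52 + 5*(-87 - 6))/(6*(-4 + (-87 - 6))) + 39 = 7*(52 + 5*(-93))/(6*(-4 - 93)) + 39 = (7/6)*(52 - 465)/(-97) + 39 = (7/6)*(-1/97)*(-413) + 39 = 2891/582 + 39 = 25589/582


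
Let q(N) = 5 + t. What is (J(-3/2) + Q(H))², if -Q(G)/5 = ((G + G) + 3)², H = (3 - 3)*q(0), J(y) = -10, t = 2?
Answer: 3025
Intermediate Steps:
q(N) = 7 (q(N) = 5 + 2 = 7)
H = 0 (H = (3 - 3)*7 = 0*7 = 0)
Q(G) = -5*(3 + 2*G)² (Q(G) = -5*((G + G) + 3)² = -5*(2*G + 3)² = -5*(3 + 2*G)²)
(J(-3/2) + Q(H))² = (-10 - 5*(3 + 2*0)²)² = (-10 - 5*(3 + 0)²)² = (-10 - 5*3²)² = (-10 - 5*9)² = (-10 - 45)² = (-55)² = 3025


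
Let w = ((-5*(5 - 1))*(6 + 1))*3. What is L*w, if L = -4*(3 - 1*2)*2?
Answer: 3360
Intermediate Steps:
L = -8 (L = -4*(3 - 2)*2 = -4*1*2 = -4*2 = -8)
w = -420 (w = (-5*4*7)*3 = -20*7*3 = -140*3 = -420)
L*w = -8*(-420) = 3360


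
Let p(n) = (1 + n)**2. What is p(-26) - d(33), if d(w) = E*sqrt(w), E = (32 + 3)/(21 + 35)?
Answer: 625 - 5*sqrt(33)/8 ≈ 621.41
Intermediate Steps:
E = 5/8 (E = 35/56 = 35*(1/56) = 5/8 ≈ 0.62500)
d(w) = 5*sqrt(w)/8
p(-26) - d(33) = (1 - 26)**2 - 5*sqrt(33)/8 = (-25)**2 - 5*sqrt(33)/8 = 625 - 5*sqrt(33)/8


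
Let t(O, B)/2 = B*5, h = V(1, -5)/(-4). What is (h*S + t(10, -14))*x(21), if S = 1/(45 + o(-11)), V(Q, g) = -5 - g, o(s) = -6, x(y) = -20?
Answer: 2800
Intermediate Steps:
h = 0 (h = (-5 - 1*(-5))/(-4) = (-5 + 5)*(-¼) = 0*(-¼) = 0)
S = 1/39 (S = 1/(45 - 6) = 1/39 ≈ 0.025641)
t(O, B) = 10*B (t(O, B) = 2*(B*5) = 2*(5*B) = 10*B)
(h*S + t(10, -14))*x(21) = (0*(1/39) + 10*(-14))*(-20) = (0 - 140)*(-20) = -140*(-20) = 2800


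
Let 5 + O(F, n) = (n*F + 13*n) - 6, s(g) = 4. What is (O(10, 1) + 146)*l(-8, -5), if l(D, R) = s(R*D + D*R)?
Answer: 632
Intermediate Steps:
l(D, R) = 4
O(F, n) = -11 + 13*n + F*n (O(F, n) = -5 + ((n*F + 13*n) - 6) = -5 + ((F*n + 13*n) - 6) = -5 + ((13*n + F*n) - 6) = -5 + (-6 + 13*n + F*n) = -11 + 13*n + F*n)
(O(10, 1) + 146)*l(-8, -5) = ((-11 + 13*1 + 10*1) + 146)*4 = ((-11 + 13 + 10) + 146)*4 = (12 + 146)*4 = 158*4 = 632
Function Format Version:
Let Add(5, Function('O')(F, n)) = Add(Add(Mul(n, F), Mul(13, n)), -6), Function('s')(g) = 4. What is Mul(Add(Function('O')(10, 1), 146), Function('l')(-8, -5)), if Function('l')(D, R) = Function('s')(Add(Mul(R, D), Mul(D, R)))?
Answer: 632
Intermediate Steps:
Function('l')(D, R) = 4
Function('O')(F, n) = Add(-11, Mul(13, n), Mul(F, n)) (Function('O')(F, n) = Add(-5, Add(Add(Mul(n, F), Mul(13, n)), -6)) = Add(-5, Add(Add(Mul(F, n), Mul(13, n)), -6)) = Add(-5, Add(Add(Mul(13, n), Mul(F, n)), -6)) = Add(-5, Add(-6, Mul(13, n), Mul(F, n))) = Add(-11, Mul(13, n), Mul(F, n)))
Mul(Add(Function('O')(10, 1), 146), Function('l')(-8, -5)) = Mul(Add(Add(-11, Mul(13, 1), Mul(10, 1)), 146), 4) = Mul(Add(Add(-11, 13, 10), 146), 4) = Mul(Add(12, 146), 4) = Mul(158, 4) = 632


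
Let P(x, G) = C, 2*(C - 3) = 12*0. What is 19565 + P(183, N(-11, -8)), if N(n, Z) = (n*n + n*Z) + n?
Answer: 19568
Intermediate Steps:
N(n, Z) = n + n**2 + Z*n (N(n, Z) = (n**2 + Z*n) + n = n + n**2 + Z*n)
C = 3 (C = 3 + (12*0)/2 = 3 + (1/2)*0 = 3 + 0 = 3)
P(x, G) = 3
19565 + P(183, N(-11, -8)) = 19565 + 3 = 19568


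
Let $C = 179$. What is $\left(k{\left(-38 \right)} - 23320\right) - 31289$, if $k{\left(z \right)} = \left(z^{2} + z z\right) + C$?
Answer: $-51542$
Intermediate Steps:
$k{\left(z \right)} = 179 + 2 z^{2}$ ($k{\left(z \right)} = \left(z^{2} + z z\right) + 179 = \left(z^{2} + z^{2}\right) + 179 = 2 z^{2} + 179 = 179 + 2 z^{2}$)
$\left(k{\left(-38 \right)} - 23320\right) - 31289 = \left(\left(179 + 2 \left(-38\right)^{2}\right) - 23320\right) - 31289 = \left(\left(179 + 2 \cdot 1444\right) - 23320\right) - 31289 = \left(\left(179 + 2888\right) - 23320\right) - 31289 = \left(3067 - 23320\right) - 31289 = -20253 - 31289 = -51542$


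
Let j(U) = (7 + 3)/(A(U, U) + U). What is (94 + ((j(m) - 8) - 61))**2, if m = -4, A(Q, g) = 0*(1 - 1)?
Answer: 2025/4 ≈ 506.25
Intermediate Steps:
A(Q, g) = 0 (A(Q, g) = 0*0 = 0)
j(U) = 10/U (j(U) = (7 + 3)/(0 + U) = 10/U)
(94 + ((j(m) - 8) - 61))**2 = (94 + ((10/(-4) - 8) - 61))**2 = (94 + ((10*(-1/4) - 8) - 61))**2 = (94 + ((-5/2 - 8) - 61))**2 = (94 + (-21/2 - 61))**2 = (94 - 143/2)**2 = (45/2)**2 = 2025/4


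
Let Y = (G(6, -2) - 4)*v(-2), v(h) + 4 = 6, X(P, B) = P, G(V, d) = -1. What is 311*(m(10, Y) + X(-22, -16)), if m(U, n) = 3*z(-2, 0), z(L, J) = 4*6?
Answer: 15550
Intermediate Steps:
z(L, J) = 24
v(h) = 2 (v(h) = -4 + 6 = 2)
Y = -10 (Y = (-1 - 4)*2 = -5*2 = -10)
m(U, n) = 72 (m(U, n) = 3*24 = 72)
311*(m(10, Y) + X(-22, -16)) = 311*(72 - 22) = 311*50 = 15550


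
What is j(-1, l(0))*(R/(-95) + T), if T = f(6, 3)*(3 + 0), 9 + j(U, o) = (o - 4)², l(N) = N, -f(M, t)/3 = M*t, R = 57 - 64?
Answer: -107681/95 ≈ -1133.5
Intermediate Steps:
R = -7
f(M, t) = -3*M*t
j(U, o) = -9 + (-4 + o)² (j(U, o) = -9 + (o - 4)² = -9 + (-4 + o)²)
T = -162 (T = (-3*6*3)*(3 + 0) = -54*3 = -162)
j(-1, l(0))*(R/(-95) + T) = (-9 + (-4 + 0)²)*(-7/(-95) - 162) = (-9 + (-4)²)*(-7*(-1/95) - 162) = (-9 + 16)*(7/95 - 162) = 7*(-15383/95) = -107681/95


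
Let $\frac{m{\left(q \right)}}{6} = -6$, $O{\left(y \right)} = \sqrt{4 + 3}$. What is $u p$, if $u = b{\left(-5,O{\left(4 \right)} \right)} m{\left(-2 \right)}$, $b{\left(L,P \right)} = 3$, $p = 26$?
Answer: $-2808$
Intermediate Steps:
$O{\left(y \right)} = \sqrt{7}$
$m{\left(q \right)} = -36$ ($m{\left(q \right)} = 6 \left(-6\right) = -36$)
$u = -108$ ($u = 3 \left(-36\right) = -108$)
$u p = \left(-108\right) 26 = -2808$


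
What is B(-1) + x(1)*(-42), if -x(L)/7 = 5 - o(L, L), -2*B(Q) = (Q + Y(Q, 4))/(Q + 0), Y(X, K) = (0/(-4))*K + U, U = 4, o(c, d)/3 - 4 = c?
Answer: -5877/2 ≈ -2938.5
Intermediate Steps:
o(c, d) = 12 + 3*c
Y(X, K) = 4 (Y(X, K) = (0/(-4))*K + 4 = (0*(-¼))*K + 4 = 0*K + 4 = 0 + 4 = 4)
B(Q) = -(4 + Q)/(2*Q) (B(Q) = -(Q + 4)/(2*(Q + 0)) = -(4 + Q)/(2*Q))
x(L) = 49 + 21*L (x(L) = -7*(5 - (12 + 3*L)) = -7*(5 + (-12 - 3*L)) = -7*(-7 - 3*L) = 49 + 21*L)
B(-1) + x(1)*(-42) = (½)*(-4 - 1*(-1))/(-1) + (49 + 21*1)*(-42) = (½)*(-1)*(-4 + 1) + (49 + 21)*(-42) = (½)*(-1)*(-3) + 70*(-42) = 3/2 - 2940 = -5877/2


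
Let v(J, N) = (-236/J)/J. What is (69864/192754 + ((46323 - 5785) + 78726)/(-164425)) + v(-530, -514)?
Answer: -16190868730463/44513628124025 ≈ -0.36373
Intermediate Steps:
v(J, N) = -236/J**2
(69864/192754 + ((46323 - 5785) + 78726)/(-164425)) + v(-530, -514) = (69864/192754 + ((46323 - 5785) + 78726)/(-164425)) - 236/(-530)**2 = (69864*(1/192754) + (40538 + 78726)*(-1/164425)) - 236*1/280900 = (34932/96377 + 119264*(-1/164425)) - 59/70225 = (34932/96377 - 119264/164425) - 59/70225 = -5750612428/15846788225 - 59/70225 = -16190868730463/44513628124025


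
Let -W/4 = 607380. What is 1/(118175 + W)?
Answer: -1/2311345 ≈ -4.3265e-7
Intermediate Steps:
W = -2429520 (W = -4*607380 = -2429520)
1/(118175 + W) = 1/(118175 - 2429520) = 1/(-2311345) = -1/2311345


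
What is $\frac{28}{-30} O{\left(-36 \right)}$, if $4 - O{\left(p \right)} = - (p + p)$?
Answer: $\frac{952}{15} \approx 63.467$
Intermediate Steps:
$O{\left(p \right)} = 4 + 2 p$ ($O{\left(p \right)} = 4 - - (p + p) = 4 - - 2 p = 4 + 2 p$)
$\frac{28}{-30} O{\left(-36 \right)} = \frac{28}{-30} \left(4 + 2 \left(-36\right)\right) = 28 \left(- \frac{1}{30}\right) \left(4 - 72\right) = \left(- \frac{14}{15}\right) \left(-68\right) = \frac{952}{15}$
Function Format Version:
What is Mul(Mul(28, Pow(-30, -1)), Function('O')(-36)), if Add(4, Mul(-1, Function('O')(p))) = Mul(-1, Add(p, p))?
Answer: Rational(952, 15) ≈ 63.467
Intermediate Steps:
Function('O')(p) = Add(4, Mul(2, p)) (Function('O')(p) = Add(4, Mul(-1, Mul(-1, Add(p, p)))) = Add(4, Mul(-1, Mul(-1, Mul(2, p)))) = Add(4, Mul(-1, Mul(-2, p))) = Add(4, Mul(2, p)))
Mul(Mul(28, Pow(-30, -1)), Function('O')(-36)) = Mul(Mul(28, Pow(-30, -1)), Add(4, Mul(2, -36))) = Mul(Mul(28, Rational(-1, 30)), Add(4, -72)) = Mul(Rational(-14, 15), -68) = Rational(952, 15)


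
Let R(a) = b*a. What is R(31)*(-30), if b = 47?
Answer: -43710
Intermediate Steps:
R(a) = 47*a
R(31)*(-30) = (47*31)*(-30) = 1457*(-30) = -43710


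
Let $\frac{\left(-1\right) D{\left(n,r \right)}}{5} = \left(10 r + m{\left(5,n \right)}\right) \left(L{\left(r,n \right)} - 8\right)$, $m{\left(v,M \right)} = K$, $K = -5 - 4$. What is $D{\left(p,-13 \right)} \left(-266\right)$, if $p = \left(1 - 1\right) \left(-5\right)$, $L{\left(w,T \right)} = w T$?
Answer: $1478960$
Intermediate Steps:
$K = -9$
$m{\left(v,M \right)} = -9$
$L{\left(w,T \right)} = T w$
$p = 0$ ($p = 0 \left(-5\right) = 0$)
$D{\left(n,r \right)} = - 5 \left(-9 + 10 r\right) \left(-8 + n r\right)$ ($D{\left(n,r \right)} = - 5 \left(10 r - 9\right) \left(n r - 8\right) = - 5 \left(-9 + 10 r\right) \left(-8 + n r\right)$)
$D{\left(p,-13 \right)} \left(-266\right) = \left(-360 + 400 \left(-13\right) - 0 \left(-13\right)^{2} + 45 \cdot 0 \left(-13\right)\right) \left(-266\right) = \left(-360 - 5200 - 0 \cdot 169 + 0\right) \left(-266\right) = \left(-360 - 5200 + 0 + 0\right) \left(-266\right) = \left(-5560\right) \left(-266\right) = 1478960$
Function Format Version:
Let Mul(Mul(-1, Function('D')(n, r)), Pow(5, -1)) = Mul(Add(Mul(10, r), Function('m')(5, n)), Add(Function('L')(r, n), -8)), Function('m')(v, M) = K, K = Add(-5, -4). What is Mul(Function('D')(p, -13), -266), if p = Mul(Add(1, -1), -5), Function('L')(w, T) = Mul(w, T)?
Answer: 1478960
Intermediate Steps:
K = -9
Function('m')(v, M) = -9
Function('L')(w, T) = Mul(T, w)
p = 0 (p = Mul(0, -5) = 0)
Function('D')(n, r) = Mul(-5, Add(-9, Mul(10, r)), Add(-8, Mul(n, r))) (Function('D')(n, r) = Mul(-5, Mul(Add(Mul(10, r), -9), Add(Mul(n, r), -8))) = Mul(-5, Mul(Add(-9, Mul(10, r)), Add(-8, Mul(n, r)))) = Mul(-5, Add(-9, Mul(10, r)), Add(-8, Mul(n, r))))
Mul(Function('D')(p, -13), -266) = Mul(Add(-360, Mul(400, -13), Mul(-50, 0, Pow(-13, 2)), Mul(45, 0, -13)), -266) = Mul(Add(-360, -5200, Mul(-50, 0, 169), 0), -266) = Mul(Add(-360, -5200, 0, 0), -266) = Mul(-5560, -266) = 1478960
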